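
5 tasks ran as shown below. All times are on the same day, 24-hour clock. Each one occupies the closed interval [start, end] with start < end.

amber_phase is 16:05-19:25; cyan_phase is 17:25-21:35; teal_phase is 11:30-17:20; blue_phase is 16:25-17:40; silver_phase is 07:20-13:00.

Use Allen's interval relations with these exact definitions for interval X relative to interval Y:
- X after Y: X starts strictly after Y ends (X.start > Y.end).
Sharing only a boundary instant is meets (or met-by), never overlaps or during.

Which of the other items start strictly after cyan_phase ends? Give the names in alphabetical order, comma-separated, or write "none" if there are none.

Target cyan_phase = [17:25, 21:35].
amber_phase [16:05, 19:25] → overlaps → no.
blue_phase [16:25, 17:40] → overlaps → no.
silver_phase [07:20, 13:00] → before → no.
teal_phase [11:30, 17:20] → before → no.
Result: none.

none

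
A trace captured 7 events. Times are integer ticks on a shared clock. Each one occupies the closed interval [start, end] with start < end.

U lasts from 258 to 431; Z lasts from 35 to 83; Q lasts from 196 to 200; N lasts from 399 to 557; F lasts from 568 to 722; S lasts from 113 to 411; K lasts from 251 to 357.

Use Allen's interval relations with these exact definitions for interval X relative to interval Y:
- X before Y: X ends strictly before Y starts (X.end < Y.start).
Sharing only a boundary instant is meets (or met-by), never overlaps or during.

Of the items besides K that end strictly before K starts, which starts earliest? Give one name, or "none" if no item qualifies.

Target K = [251, 357].
F [568, 722] → after → excluded.
N [399, 557] → after → excluded.
Q [196, 200] → before → candidate.
S [113, 411] → contains → excluded.
U [258, 431] → overlapped-by → excluded.
Z [35, 83] → before → candidate.
Among candidates, earliest start is 35 → Z.

Z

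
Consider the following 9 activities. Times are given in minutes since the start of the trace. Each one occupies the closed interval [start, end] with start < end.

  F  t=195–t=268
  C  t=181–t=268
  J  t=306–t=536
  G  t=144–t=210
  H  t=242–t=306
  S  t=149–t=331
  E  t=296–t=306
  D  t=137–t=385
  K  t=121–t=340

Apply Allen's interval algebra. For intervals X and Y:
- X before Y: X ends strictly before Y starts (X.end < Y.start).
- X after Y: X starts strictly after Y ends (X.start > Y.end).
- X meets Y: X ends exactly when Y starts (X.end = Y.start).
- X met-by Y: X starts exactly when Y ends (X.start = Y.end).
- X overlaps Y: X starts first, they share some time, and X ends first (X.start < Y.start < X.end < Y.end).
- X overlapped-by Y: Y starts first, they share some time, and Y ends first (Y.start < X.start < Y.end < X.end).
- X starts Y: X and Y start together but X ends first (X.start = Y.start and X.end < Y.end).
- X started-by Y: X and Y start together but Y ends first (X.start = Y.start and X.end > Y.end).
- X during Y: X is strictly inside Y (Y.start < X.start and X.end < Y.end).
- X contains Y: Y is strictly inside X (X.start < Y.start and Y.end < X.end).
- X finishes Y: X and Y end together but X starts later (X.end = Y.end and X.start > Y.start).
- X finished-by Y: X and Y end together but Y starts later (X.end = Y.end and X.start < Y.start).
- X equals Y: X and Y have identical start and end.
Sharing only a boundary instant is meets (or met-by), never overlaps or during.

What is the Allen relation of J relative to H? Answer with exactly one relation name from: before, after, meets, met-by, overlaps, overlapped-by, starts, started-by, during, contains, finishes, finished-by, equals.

J = [t=306, t=536]; H = [t=242, t=306].
Compare endpoints: J.start > H.start, J.start = H.end, J.end > H.start, J.end > H.end.
That pattern is 'met-by'.

met-by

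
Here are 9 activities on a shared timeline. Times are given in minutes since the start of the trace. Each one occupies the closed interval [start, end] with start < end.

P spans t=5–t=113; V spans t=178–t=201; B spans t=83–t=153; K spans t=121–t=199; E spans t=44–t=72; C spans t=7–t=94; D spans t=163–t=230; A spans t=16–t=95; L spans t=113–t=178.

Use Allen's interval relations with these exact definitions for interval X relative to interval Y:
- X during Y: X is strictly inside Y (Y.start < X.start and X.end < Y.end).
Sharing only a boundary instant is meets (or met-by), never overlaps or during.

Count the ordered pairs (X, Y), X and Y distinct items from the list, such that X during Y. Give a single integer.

Checking all 72 ordered pairs for relation 'during'; matching pairs in alphabetical order:
(A, P): A during P ✓
(C, P): C during P ✓
(E, A): E during A ✓
(E, C): E during C ✓
(E, P): E during P ✓
(V, D): V during D ✓
Count: 6.

6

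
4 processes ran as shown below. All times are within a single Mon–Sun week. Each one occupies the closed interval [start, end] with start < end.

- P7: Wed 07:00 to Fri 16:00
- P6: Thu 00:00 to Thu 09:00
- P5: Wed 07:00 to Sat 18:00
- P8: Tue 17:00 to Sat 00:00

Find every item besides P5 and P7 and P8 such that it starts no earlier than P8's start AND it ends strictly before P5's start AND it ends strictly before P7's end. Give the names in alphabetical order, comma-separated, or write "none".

Conditions: its start is no earlier than P8's start (X.start >= Tue 17:00) AND its end is strictly before P5's start (X.end < Wed 07:00) AND its end is strictly before P7's end (X.end < Fri 16:00).
P6: start Thu 00:00 >= Tue 17:00? ✓; end Thu 09:00 < Wed 07:00? ✗; end Thu 09:00 < Fri 16:00? ✓ → no.
Result: none.

none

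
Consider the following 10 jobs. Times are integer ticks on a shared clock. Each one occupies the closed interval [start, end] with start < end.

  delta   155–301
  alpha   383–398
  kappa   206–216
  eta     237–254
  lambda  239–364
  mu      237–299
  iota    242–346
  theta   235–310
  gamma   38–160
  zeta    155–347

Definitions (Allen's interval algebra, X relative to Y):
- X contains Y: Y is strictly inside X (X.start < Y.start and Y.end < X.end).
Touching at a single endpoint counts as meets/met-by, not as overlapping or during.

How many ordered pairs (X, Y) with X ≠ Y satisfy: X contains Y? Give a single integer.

Checking all 90 ordered pairs for relation 'contains'; matching pairs in alphabetical order:
(delta, eta): delta contains eta ✓
(delta, kappa): delta contains kappa ✓
(delta, mu): delta contains mu ✓
(lambda, iota): lambda contains iota ✓
(theta, eta): theta contains eta ✓
(theta, mu): theta contains mu ✓
(zeta, eta): zeta contains eta ✓
(zeta, iota): zeta contains iota ✓
(zeta, kappa): zeta contains kappa ✓
(zeta, mu): zeta contains mu ✓
(zeta, theta): zeta contains theta ✓
Count: 11.

11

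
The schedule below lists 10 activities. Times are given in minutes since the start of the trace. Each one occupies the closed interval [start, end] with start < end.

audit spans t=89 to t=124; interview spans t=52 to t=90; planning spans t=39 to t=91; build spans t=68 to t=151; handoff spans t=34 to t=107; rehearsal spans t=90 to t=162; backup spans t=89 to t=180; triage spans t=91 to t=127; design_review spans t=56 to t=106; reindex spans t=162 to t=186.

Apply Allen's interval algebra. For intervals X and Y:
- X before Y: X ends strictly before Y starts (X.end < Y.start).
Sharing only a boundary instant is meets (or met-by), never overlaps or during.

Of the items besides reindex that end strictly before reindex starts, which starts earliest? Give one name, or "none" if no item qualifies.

handoff

Target reindex = [t=162, t=186].
audit [t=89, t=124] → before → candidate.
backup [t=89, t=180] → overlaps → excluded.
build [t=68, t=151] → before → candidate.
design_review [t=56, t=106] → before → candidate.
handoff [t=34, t=107] → before → candidate.
interview [t=52, t=90] → before → candidate.
planning [t=39, t=91] → before → candidate.
rehearsal [t=90, t=162] → meets → excluded.
triage [t=91, t=127] → before → candidate.
Among candidates, earliest start is t=34 → handoff.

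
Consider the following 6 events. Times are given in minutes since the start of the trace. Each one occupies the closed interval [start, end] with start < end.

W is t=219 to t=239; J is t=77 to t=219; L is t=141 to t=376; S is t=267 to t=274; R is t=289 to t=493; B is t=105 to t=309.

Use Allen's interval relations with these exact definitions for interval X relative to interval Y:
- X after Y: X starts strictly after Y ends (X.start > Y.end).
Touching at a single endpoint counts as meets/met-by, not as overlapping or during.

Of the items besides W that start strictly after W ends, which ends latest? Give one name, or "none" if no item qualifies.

R

Target W = [t=219, t=239].
B [t=105, t=309] → contains → excluded.
J [t=77, t=219] → meets → excluded.
L [t=141, t=376] → contains → excluded.
R [t=289, t=493] → after → candidate.
S [t=267, t=274] → after → candidate.
Among candidates, latest end is t=493 → R.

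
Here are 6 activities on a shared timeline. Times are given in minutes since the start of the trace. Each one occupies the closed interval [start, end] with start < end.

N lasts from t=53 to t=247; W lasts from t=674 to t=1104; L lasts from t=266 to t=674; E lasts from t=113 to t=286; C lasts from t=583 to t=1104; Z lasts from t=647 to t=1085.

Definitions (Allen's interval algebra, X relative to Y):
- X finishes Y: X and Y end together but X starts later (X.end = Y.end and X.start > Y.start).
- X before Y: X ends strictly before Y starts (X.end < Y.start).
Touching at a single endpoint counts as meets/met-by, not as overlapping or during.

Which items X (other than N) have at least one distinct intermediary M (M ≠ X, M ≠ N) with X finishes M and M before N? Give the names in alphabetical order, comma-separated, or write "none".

none

Target N = [t=53, t=247].
Intermediaries M with M before N: none.
Union: none.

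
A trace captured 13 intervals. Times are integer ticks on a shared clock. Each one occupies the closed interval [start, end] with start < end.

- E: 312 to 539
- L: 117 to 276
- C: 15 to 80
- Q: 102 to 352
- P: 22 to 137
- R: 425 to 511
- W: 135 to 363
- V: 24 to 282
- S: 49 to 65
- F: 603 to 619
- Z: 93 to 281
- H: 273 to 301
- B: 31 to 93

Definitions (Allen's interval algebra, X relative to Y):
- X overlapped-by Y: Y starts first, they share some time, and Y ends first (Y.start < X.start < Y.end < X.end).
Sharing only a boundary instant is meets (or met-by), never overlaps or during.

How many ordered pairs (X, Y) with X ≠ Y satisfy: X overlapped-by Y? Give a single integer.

Checking all 156 ordered pairs for relation 'overlapped-by'; matching pairs in alphabetical order:
(B, C): B overlapped-by C ✓
(E, Q): E overlapped-by Q ✓
(E, W): E overlapped-by W ✓
(H, L): H overlapped-by L ✓
(H, V): H overlapped-by V ✓
(H, Z): H overlapped-by Z ✓
(L, P): L overlapped-by P ✓
(P, C): P overlapped-by C ✓
(Q, P): Q overlapped-by P ✓
(Q, V): Q overlapped-by V ✓
(Q, Z): Q overlapped-by Z ✓
(V, C): V overlapped-by C ✓
(V, P): V overlapped-by P ✓
(W, L): W overlapped-by L ✓
(W, P): W overlapped-by P ✓
(W, Q): W overlapped-by Q ✓
(W, V): W overlapped-by V ✓
(W, Z): W overlapped-by Z ✓
(Z, P): Z overlapped-by P ✓
Count: 19.

19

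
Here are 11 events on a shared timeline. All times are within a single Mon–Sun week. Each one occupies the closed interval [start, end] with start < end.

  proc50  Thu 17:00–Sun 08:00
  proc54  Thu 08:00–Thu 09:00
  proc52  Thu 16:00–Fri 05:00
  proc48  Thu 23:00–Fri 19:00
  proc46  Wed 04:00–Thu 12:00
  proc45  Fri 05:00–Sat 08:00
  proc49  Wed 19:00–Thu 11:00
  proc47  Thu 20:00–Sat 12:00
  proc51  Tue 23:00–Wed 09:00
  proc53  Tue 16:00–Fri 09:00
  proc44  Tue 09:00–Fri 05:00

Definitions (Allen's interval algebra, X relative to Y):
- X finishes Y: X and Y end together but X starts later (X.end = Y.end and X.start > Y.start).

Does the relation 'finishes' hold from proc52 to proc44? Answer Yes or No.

proc52 = [Thu 16:00, Fri 05:00], proc44 = [Tue 09:00, Fri 05:00].
Actual relation of proc52 to proc44: finishes.
Asked whether 'finishes' holds → Yes.

Yes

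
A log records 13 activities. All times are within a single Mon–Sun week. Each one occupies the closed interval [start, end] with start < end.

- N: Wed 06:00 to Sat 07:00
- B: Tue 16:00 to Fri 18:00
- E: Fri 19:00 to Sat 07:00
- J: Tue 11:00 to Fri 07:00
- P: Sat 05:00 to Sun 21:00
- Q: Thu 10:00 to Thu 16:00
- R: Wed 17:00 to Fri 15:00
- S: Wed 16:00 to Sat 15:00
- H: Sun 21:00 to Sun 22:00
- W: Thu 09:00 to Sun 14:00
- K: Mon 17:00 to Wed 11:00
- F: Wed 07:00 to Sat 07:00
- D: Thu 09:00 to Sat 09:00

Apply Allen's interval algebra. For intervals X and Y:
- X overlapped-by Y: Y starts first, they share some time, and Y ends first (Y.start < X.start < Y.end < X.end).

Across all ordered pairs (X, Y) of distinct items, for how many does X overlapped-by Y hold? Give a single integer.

31

Checking all 156 ordered pairs for relation 'overlapped-by'; matching pairs in alphabetical order:
(B, J): B overlapped-by J ✓
(B, K): B overlapped-by K ✓
(D, B): D overlapped-by B ✓
(D, F): D overlapped-by F ✓
(D, J): D overlapped-by J ✓
(D, N): D overlapped-by N ✓
(D, R): D overlapped-by R ✓
(F, B): F overlapped-by B ✓
(F, J): F overlapped-by J ✓
(F, K): F overlapped-by K ✓
(J, K): J overlapped-by K ✓
(N, B): N overlapped-by B ✓
(N, J): N overlapped-by J ✓
(N, K): N overlapped-by K ✓
(P, D): P overlapped-by D ✓
(P, E): P overlapped-by E ✓
(P, F): P overlapped-by F ✓
(P, N): P overlapped-by N ✓
(P, S): P overlapped-by S ✓
(P, W): P overlapped-by W ✓
(R, J): R overlapped-by J ✓
(S, B): S overlapped-by B ✓
(S, F): S overlapped-by F ✓
(S, J): S overlapped-by J ✓
... plus 7 further pairs not listed.
Count: 31.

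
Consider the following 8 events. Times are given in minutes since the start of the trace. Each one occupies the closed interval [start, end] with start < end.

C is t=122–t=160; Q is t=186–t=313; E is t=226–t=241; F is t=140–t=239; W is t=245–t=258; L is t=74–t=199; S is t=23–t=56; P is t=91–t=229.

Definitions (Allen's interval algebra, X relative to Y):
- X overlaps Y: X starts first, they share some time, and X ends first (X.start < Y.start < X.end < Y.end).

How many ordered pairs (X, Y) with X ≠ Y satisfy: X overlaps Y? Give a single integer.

9

Checking all 56 ordered pairs for relation 'overlaps'; matching pairs in alphabetical order:
(C, F): C overlaps F ✓
(F, E): F overlaps E ✓
(F, Q): F overlaps Q ✓
(L, F): L overlaps F ✓
(L, P): L overlaps P ✓
(L, Q): L overlaps Q ✓
(P, E): P overlaps E ✓
(P, F): P overlaps F ✓
(P, Q): P overlaps Q ✓
Count: 9.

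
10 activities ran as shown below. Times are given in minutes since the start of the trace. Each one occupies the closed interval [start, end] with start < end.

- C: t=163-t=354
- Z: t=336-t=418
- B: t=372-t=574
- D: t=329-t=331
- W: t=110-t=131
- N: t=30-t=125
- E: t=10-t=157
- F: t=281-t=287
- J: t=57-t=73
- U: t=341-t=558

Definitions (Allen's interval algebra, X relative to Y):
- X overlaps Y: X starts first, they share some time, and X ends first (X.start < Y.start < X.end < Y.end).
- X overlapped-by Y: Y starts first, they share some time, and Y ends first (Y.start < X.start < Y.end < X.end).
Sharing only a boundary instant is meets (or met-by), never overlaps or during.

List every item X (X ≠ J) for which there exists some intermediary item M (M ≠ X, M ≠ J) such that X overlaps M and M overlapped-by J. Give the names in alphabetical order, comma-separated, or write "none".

Target J = [t=57, t=73].
Intermediaries M with M overlapped-by J: none.
Union: none.

none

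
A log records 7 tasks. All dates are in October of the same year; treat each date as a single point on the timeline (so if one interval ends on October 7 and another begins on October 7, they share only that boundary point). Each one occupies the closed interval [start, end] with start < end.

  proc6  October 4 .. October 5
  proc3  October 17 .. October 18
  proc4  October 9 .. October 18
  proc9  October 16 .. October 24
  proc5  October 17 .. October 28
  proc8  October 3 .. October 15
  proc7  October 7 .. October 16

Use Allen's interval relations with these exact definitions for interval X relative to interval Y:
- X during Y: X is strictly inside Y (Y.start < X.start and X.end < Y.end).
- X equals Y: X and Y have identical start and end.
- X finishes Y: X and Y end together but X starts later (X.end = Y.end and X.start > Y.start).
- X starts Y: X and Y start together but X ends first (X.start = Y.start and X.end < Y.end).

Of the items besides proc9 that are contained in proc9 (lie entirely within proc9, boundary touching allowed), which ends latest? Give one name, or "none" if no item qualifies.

Target proc9 = [October 16, October 24].
proc3 [October 17, October 18] → during → candidate.
proc4 [October 9, October 18] → overlaps → excluded.
proc5 [October 17, October 28] → overlapped-by → excluded.
proc6 [October 4, October 5] → before → excluded.
proc7 [October 7, October 16] → meets → excluded.
proc8 [October 3, October 15] → before → excluded.
Among candidates, latest end is October 18 → proc3.

proc3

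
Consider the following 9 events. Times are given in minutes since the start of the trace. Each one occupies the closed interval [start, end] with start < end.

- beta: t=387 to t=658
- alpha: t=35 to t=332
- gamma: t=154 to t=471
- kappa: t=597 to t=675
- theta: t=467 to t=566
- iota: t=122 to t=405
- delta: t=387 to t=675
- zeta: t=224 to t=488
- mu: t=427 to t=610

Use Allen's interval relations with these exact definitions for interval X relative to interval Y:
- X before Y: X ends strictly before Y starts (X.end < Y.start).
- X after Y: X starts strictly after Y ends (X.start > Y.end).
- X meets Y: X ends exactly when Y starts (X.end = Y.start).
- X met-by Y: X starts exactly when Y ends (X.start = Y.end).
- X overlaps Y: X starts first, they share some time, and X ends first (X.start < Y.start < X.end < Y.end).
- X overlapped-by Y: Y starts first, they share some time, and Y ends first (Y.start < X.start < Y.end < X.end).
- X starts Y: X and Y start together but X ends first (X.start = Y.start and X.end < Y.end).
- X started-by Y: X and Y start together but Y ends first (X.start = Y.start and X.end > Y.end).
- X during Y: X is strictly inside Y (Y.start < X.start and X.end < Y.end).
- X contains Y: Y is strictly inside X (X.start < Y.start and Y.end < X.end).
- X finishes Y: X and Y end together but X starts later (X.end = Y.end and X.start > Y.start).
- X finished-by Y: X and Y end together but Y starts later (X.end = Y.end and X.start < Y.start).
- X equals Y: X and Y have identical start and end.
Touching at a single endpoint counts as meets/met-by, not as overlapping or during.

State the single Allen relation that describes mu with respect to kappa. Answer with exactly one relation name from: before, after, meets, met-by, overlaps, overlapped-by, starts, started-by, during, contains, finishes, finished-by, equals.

overlaps

mu = [t=427, t=610]; kappa = [t=597, t=675].
Compare endpoints: mu.start < kappa.start, mu.start < kappa.end, mu.end > kappa.start, mu.end < kappa.end.
That pattern is 'overlaps'.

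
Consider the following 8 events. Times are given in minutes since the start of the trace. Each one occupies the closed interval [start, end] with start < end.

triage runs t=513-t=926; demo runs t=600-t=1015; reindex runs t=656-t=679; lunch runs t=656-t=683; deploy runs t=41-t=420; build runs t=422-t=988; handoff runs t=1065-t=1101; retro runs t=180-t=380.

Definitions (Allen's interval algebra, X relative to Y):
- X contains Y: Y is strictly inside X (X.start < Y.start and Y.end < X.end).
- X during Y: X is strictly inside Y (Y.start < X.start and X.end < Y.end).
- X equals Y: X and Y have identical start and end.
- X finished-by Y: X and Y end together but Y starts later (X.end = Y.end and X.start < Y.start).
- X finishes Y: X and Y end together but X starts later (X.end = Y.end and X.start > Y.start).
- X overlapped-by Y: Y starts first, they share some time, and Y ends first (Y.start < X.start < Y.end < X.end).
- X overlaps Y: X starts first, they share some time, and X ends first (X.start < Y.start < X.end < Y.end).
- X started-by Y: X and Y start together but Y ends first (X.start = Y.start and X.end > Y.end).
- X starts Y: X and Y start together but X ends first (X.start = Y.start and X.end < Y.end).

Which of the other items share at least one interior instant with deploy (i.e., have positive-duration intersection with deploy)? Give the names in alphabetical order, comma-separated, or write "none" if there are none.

retro

Target deploy = [t=41, t=420].
build [t=422, t=988] → after → no.
demo [t=600, t=1015] → after → no.
handoff [t=1065, t=1101] → after → no.
lunch [t=656, t=683] → after → no.
reindex [t=656, t=679] → after → no.
retro [t=180, t=380] → during → yes.
triage [t=513, t=926] → after → no.
Result: retro.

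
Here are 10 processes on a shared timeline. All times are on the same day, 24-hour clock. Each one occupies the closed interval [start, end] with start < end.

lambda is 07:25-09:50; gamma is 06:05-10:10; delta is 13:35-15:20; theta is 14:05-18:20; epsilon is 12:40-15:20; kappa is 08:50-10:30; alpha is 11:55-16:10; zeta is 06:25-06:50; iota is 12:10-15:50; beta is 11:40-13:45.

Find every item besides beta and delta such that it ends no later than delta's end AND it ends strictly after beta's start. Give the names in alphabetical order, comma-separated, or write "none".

Conditions: its end is no later than delta's end (X.end <= 15:20) AND its end is strictly after beta's start (X.end > 11:40).
alpha: end 16:10 <= 15:20? ✗; end 16:10 > 11:40? ✓ → no.
epsilon: end 15:20 <= 15:20? ✓; end 15:20 > 11:40? ✓ → yes.
gamma: end 10:10 <= 15:20? ✓; end 10:10 > 11:40? ✗ → no.
iota: end 15:50 <= 15:20? ✗; end 15:50 > 11:40? ✓ → no.
kappa: end 10:30 <= 15:20? ✓; end 10:30 > 11:40? ✗ → no.
lambda: end 09:50 <= 15:20? ✓; end 09:50 > 11:40? ✗ → no.
theta: end 18:20 <= 15:20? ✗; end 18:20 > 11:40? ✓ → no.
zeta: end 06:50 <= 15:20? ✓; end 06:50 > 11:40? ✗ → no.
Result: epsilon.

epsilon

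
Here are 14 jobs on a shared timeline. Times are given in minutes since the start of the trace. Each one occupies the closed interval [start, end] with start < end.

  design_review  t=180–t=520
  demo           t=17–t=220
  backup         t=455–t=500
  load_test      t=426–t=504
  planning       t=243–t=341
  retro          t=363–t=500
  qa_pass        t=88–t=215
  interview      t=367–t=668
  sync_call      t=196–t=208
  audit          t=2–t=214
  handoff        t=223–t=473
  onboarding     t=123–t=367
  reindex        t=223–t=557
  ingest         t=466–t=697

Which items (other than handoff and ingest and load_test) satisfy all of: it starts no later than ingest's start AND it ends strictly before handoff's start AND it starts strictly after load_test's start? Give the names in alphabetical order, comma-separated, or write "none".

none

Conditions: its start is no later than ingest's start (X.start <= t=466) AND its end is strictly before handoff's start (X.end < t=223) AND its start is strictly after load_test's start (X.start > t=426).
audit: start t=2 <= t=466? ✓; end t=214 < t=223? ✓; start t=2 > t=426? ✗ → no.
backup: start t=455 <= t=466? ✓; end t=500 < t=223? ✗; start t=455 > t=426? ✓ → no.
demo: start t=17 <= t=466? ✓; end t=220 < t=223? ✓; start t=17 > t=426? ✗ → no.
design_review: start t=180 <= t=466? ✓; end t=520 < t=223? ✗; start t=180 > t=426? ✗ → no.
interview: start t=367 <= t=466? ✓; end t=668 < t=223? ✗; start t=367 > t=426? ✗ → no.
onboarding: start t=123 <= t=466? ✓; end t=367 < t=223? ✗; start t=123 > t=426? ✗ → no.
planning: start t=243 <= t=466? ✓; end t=341 < t=223? ✗; start t=243 > t=426? ✗ → no.
qa_pass: start t=88 <= t=466? ✓; end t=215 < t=223? ✓; start t=88 > t=426? ✗ → no.
reindex: start t=223 <= t=466? ✓; end t=557 < t=223? ✗; start t=223 > t=426? ✗ → no.
retro: start t=363 <= t=466? ✓; end t=500 < t=223? ✗; start t=363 > t=426? ✗ → no.
sync_call: start t=196 <= t=466? ✓; end t=208 < t=223? ✓; start t=196 > t=426? ✗ → no.
Result: none.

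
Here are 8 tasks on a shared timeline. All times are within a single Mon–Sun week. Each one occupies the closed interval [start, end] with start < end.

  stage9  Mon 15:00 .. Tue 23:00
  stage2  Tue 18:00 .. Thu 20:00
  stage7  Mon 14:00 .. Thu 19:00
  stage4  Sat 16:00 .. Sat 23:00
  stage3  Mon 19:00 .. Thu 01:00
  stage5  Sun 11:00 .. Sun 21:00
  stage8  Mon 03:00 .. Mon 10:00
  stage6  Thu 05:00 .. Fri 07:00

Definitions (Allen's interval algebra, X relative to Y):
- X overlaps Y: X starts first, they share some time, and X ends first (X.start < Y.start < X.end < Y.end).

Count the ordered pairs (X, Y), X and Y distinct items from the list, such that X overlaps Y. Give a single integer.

6

Checking all 56 ordered pairs for relation 'overlaps'; matching pairs in alphabetical order:
(stage2, stage6): stage2 overlaps stage6 ✓
(stage3, stage2): stage3 overlaps stage2 ✓
(stage7, stage2): stage7 overlaps stage2 ✓
(stage7, stage6): stage7 overlaps stage6 ✓
(stage9, stage2): stage9 overlaps stage2 ✓
(stage9, stage3): stage9 overlaps stage3 ✓
Count: 6.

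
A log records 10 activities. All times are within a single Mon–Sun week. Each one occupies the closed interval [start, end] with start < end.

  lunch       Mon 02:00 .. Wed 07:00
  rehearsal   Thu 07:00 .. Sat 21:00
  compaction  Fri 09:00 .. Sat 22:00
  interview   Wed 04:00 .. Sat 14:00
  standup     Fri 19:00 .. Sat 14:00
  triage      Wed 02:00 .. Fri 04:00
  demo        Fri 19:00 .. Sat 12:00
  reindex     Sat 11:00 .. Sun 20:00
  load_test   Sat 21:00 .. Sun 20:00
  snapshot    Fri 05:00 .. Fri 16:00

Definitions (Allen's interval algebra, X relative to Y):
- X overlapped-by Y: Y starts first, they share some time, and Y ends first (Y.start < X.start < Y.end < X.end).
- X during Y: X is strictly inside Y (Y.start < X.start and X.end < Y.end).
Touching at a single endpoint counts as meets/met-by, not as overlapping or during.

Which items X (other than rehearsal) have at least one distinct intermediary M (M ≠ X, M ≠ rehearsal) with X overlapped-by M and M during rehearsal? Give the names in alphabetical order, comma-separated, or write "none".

Target rehearsal = [Thu 07:00, Sat 21:00].
Intermediaries M with M during rehearsal: demo, snapshot, standup.
Via demo — items with X overlapped-by demo: reindex.
Via snapshot — items with X overlapped-by snapshot: compaction.
Via standup — items with X overlapped-by standup: reindex.
Union: compaction, reindex.

compaction, reindex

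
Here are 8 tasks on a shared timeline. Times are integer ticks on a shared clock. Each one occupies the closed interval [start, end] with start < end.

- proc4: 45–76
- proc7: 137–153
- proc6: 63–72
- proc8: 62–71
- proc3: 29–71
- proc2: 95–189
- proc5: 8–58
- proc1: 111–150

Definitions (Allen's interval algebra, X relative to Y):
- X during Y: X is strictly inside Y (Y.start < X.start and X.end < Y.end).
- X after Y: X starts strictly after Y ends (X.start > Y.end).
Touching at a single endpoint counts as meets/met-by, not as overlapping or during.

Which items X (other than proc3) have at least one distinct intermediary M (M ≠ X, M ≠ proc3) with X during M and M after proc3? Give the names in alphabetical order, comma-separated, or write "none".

proc1, proc7

Target proc3 = [29, 71].
Intermediaries M with M after proc3: proc1, proc2, proc7.
Via proc1 — items with X during proc1: none.
Via proc2 — items with X during proc2: proc1, proc7.
Via proc7 — items with X during proc7: none.
Union: proc1, proc7.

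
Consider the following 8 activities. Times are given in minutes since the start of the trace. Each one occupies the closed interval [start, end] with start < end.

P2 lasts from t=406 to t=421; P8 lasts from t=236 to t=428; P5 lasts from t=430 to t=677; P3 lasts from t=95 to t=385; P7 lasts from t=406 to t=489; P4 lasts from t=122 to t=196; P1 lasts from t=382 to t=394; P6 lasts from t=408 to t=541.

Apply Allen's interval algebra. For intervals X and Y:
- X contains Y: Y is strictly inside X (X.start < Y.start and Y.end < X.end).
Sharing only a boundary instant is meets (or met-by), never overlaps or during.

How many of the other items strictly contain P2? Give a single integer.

Target P2 = [t=406, t=421].
P1 [t=382, t=394] → before → no.
P3 [t=95, t=385] → before → no.
P4 [t=122, t=196] → before → no.
P5 [t=430, t=677] → after → no.
P6 [t=408, t=541] → overlapped-by → no.
P7 [t=406, t=489] → started-by → no.
P8 [t=236, t=428] → contains → counts.
Total: 1.

1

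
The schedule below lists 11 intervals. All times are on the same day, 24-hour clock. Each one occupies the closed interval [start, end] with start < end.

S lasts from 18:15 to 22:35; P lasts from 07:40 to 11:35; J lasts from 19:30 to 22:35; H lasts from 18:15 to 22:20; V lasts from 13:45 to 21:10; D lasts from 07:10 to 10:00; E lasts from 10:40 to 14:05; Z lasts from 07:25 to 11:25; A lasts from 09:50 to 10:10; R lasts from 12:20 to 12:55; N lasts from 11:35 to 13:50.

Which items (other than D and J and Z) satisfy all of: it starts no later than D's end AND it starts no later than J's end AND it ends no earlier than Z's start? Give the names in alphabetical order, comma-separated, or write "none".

A, P

Conditions: its start is no later than D's end (X.start <= 10:00) AND its start is no later than J's end (X.start <= 22:35) AND its end is no earlier than Z's start (X.end >= 07:25).
A: start 09:50 <= 10:00? ✓; start 09:50 <= 22:35? ✓; end 10:10 >= 07:25? ✓ → yes.
E: start 10:40 <= 10:00? ✗; start 10:40 <= 22:35? ✓; end 14:05 >= 07:25? ✓ → no.
H: start 18:15 <= 10:00? ✗; start 18:15 <= 22:35? ✓; end 22:20 >= 07:25? ✓ → no.
N: start 11:35 <= 10:00? ✗; start 11:35 <= 22:35? ✓; end 13:50 >= 07:25? ✓ → no.
P: start 07:40 <= 10:00? ✓; start 07:40 <= 22:35? ✓; end 11:35 >= 07:25? ✓ → yes.
R: start 12:20 <= 10:00? ✗; start 12:20 <= 22:35? ✓; end 12:55 >= 07:25? ✓ → no.
S: start 18:15 <= 10:00? ✗; start 18:15 <= 22:35? ✓; end 22:35 >= 07:25? ✓ → no.
V: start 13:45 <= 10:00? ✗; start 13:45 <= 22:35? ✓; end 21:10 >= 07:25? ✓ → no.
Result: A, P.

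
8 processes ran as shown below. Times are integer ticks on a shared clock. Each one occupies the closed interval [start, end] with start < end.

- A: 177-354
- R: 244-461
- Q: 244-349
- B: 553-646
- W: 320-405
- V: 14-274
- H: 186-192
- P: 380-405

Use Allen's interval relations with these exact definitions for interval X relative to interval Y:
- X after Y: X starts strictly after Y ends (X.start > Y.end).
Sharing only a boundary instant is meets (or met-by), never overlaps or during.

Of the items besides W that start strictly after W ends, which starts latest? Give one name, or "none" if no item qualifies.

B

Target W = [320, 405].
A [177, 354] → overlaps → excluded.
B [553, 646] → after → candidate.
H [186, 192] → before → excluded.
P [380, 405] → finishes → excluded.
Q [244, 349] → overlaps → excluded.
R [244, 461] → contains → excluded.
V [14, 274] → before → excluded.
Among candidates, latest start is 553 → B.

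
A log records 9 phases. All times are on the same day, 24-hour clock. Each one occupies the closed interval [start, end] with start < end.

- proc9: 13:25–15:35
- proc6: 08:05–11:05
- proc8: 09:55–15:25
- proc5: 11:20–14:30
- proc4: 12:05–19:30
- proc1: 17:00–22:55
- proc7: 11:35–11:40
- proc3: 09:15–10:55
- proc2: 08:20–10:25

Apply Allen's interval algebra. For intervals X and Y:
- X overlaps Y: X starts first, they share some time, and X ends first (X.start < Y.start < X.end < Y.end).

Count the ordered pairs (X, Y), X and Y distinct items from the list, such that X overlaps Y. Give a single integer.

Checking all 72 ordered pairs for relation 'overlaps'; matching pairs in alphabetical order:
(proc2, proc3): proc2 overlaps proc3 ✓
(proc2, proc8): proc2 overlaps proc8 ✓
(proc3, proc8): proc3 overlaps proc8 ✓
(proc4, proc1): proc4 overlaps proc1 ✓
(proc5, proc4): proc5 overlaps proc4 ✓
(proc5, proc9): proc5 overlaps proc9 ✓
(proc6, proc8): proc6 overlaps proc8 ✓
(proc8, proc4): proc8 overlaps proc4 ✓
(proc8, proc9): proc8 overlaps proc9 ✓
Count: 9.

9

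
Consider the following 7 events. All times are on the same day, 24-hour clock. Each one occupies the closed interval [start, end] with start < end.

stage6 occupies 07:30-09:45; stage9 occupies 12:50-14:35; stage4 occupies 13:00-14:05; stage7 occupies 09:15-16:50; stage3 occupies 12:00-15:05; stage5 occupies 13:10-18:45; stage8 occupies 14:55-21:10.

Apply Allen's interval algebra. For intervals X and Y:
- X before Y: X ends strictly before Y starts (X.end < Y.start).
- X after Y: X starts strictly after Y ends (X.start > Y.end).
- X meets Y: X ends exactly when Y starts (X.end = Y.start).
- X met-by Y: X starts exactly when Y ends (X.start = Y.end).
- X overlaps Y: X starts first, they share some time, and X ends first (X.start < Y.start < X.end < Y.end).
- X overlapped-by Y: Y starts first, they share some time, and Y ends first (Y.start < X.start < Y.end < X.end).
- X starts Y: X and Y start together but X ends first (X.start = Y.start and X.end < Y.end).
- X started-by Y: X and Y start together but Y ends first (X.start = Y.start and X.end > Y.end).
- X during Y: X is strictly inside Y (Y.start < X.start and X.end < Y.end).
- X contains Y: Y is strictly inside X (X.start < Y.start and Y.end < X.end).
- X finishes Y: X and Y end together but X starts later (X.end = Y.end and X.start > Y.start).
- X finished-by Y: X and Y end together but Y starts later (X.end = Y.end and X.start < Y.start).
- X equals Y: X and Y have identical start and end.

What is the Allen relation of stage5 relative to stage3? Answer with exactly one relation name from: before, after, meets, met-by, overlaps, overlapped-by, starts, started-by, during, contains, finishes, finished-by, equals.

stage5 = [13:10, 18:45]; stage3 = [12:00, 15:05].
Compare endpoints: stage5.start > stage3.start, stage5.start < stage3.end, stage5.end > stage3.start, stage5.end > stage3.end.
That pattern is 'overlapped-by'.

overlapped-by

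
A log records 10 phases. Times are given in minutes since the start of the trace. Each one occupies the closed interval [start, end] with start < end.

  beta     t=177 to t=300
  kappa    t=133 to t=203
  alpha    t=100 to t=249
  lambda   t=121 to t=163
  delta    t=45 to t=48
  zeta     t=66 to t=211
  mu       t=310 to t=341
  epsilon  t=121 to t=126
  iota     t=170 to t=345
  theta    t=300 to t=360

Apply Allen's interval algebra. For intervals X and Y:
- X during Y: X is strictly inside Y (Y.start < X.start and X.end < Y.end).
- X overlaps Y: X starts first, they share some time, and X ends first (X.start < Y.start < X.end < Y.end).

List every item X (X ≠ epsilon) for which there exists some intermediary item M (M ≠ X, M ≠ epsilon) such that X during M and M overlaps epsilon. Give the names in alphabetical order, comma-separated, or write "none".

Target epsilon = [t=121, t=126].
Intermediaries M with M overlaps epsilon: none.
Union: none.

none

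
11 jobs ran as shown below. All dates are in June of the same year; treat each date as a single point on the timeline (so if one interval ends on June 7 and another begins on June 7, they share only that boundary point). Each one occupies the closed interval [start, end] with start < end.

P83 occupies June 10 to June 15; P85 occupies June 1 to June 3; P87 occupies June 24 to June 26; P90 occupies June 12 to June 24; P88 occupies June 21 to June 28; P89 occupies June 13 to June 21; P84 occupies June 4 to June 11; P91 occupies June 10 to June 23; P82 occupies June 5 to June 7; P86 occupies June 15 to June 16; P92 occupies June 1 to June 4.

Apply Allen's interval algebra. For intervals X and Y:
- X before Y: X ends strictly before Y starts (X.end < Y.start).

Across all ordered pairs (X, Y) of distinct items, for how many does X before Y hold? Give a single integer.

35

Checking all 110 ordered pairs for relation 'before'; matching pairs in alphabetical order:
(P82, P83): P82 before P83 ✓
(P82, P86): P82 before P86 ✓
(P82, P87): P82 before P87 ✓
(P82, P88): P82 before P88 ✓
(P82, P89): P82 before P89 ✓
(P82, P90): P82 before P90 ✓
(P82, P91): P82 before P91 ✓
(P83, P87): P83 before P87 ✓
(P83, P88): P83 before P88 ✓
(P84, P86): P84 before P86 ✓
(P84, P87): P84 before P87 ✓
(P84, P88): P84 before P88 ✓
(P84, P89): P84 before P89 ✓
(P84, P90): P84 before P90 ✓
(P85, P82): P85 before P82 ✓
(P85, P83): P85 before P83 ✓
(P85, P84): P85 before P84 ✓
(P85, P86): P85 before P86 ✓
(P85, P87): P85 before P87 ✓
(P85, P88): P85 before P88 ✓
(P85, P89): P85 before P89 ✓
(P85, P90): P85 before P90 ✓
(P85, P91): P85 before P91 ✓
(P86, P87): P86 before P87 ✓
... plus 11 further pairs not listed.
Count: 35.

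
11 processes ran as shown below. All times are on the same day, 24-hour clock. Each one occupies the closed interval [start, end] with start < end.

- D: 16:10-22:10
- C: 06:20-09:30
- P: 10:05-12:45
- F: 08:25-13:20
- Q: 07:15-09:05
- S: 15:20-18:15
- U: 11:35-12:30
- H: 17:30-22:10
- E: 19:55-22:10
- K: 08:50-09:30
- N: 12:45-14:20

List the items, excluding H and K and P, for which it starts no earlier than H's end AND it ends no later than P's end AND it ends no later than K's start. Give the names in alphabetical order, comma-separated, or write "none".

Conditions: its start is no earlier than H's end (X.start >= 22:10) AND its end is no later than P's end (X.end <= 12:45) AND its end is no later than K's start (X.end <= 08:50).
C: start 06:20 >= 22:10? ✗; end 09:30 <= 12:45? ✓; end 09:30 <= 08:50? ✗ → no.
D: start 16:10 >= 22:10? ✗; end 22:10 <= 12:45? ✗; end 22:10 <= 08:50? ✗ → no.
E: start 19:55 >= 22:10? ✗; end 22:10 <= 12:45? ✗; end 22:10 <= 08:50? ✗ → no.
F: start 08:25 >= 22:10? ✗; end 13:20 <= 12:45? ✗; end 13:20 <= 08:50? ✗ → no.
N: start 12:45 >= 22:10? ✗; end 14:20 <= 12:45? ✗; end 14:20 <= 08:50? ✗ → no.
Q: start 07:15 >= 22:10? ✗; end 09:05 <= 12:45? ✓; end 09:05 <= 08:50? ✗ → no.
S: start 15:20 >= 22:10? ✗; end 18:15 <= 12:45? ✗; end 18:15 <= 08:50? ✗ → no.
U: start 11:35 >= 22:10? ✗; end 12:30 <= 12:45? ✓; end 12:30 <= 08:50? ✗ → no.
Result: none.

none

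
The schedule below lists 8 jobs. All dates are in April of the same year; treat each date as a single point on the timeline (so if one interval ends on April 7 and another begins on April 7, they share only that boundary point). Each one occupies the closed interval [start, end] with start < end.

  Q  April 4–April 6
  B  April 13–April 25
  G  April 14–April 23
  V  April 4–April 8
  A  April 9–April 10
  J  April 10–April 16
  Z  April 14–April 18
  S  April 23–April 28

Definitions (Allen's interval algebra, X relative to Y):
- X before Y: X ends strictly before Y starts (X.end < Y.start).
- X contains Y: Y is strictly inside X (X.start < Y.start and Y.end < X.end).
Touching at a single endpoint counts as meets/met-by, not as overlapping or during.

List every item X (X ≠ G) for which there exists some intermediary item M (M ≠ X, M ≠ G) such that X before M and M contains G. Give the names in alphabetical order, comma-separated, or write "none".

Target G = [April 14, April 23].
Intermediaries M with M contains G: B.
Via B — items with X before B: A, Q, V.
Union: A, Q, V.

A, Q, V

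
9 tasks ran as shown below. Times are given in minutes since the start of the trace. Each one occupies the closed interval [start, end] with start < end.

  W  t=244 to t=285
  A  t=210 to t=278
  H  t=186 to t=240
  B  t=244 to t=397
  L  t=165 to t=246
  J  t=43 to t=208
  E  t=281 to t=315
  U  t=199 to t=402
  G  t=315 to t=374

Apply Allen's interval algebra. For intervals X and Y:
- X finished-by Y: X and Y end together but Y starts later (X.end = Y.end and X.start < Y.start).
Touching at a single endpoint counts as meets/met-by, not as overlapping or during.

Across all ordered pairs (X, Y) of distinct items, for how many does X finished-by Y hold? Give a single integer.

0

Checking all 72 ordered pairs for relation 'finished-by'; matching pairs in alphabetical order:
No pair satisfies it.
Count: 0.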